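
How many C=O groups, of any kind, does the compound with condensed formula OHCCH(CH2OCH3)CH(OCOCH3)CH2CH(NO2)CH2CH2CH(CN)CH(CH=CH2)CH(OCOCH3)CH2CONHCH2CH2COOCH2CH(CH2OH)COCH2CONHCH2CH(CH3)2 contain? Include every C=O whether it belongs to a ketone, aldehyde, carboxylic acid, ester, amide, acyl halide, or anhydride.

7

OHC: aldehyde, 1 C=O (running total 1).
CH(OCOCH3): ester, 1 C=O (running total 2).
CH(OCOCH3): ester, 1 C=O (running total 3).
CH2CONHCH2: amide, 1 C=O (running total 4).
CH2COOCH2: ester, 1 C=O (running total 5).
CO: ketone, 1 C=O (running total 6).
CH2CONHCH2: amide, 1 C=O (running total 7).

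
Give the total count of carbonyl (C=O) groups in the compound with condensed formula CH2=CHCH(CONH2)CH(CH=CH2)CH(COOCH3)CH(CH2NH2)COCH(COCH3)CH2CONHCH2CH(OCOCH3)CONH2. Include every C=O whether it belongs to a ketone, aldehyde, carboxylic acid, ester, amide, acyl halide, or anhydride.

7

CH(CONH2): amide, 1 C=O (running total 1).
CH(COOCH3): ester, 1 C=O (running total 2).
CO: ketone, 1 C=O (running total 3).
CH(COCH3): ketone, 1 C=O (running total 4).
CH2CONHCH2: amide, 1 C=O (running total 5).
CH(OCOCH3): ester, 1 C=O (running total 6).
CONH2: amide, 1 C=O (running total 7).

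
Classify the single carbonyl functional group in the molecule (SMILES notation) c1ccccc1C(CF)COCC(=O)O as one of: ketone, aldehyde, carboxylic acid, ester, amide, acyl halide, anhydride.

carboxylic acid

The carbonyl is in the COOH segment: –COOH: carbonyl C bonded to –OH and C → carboxylic acid (the –OH is not a separate alcohol).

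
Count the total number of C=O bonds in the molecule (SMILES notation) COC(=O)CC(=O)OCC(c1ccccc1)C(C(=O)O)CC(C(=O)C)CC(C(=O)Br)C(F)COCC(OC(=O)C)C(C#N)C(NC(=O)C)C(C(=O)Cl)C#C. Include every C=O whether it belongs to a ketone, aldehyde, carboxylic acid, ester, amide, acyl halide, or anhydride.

8

CH3OOC: ester, 1 C=O (running total 1).
CH2COOCH2: ester, 1 C=O (running total 2).
CH(COOH): carboxylic acid, 1 C=O (running total 3).
CH(COCH3): ketone, 1 C=O (running total 4).
CH(COBr): acyl halide, 1 C=O (running total 5).
CH(OCOCH3): ester, 1 C=O (running total 6).
CH(NHCOCH3): amide, 1 C=O (running total 7).
CH(COCl): acyl halide, 1 C=O (running total 8).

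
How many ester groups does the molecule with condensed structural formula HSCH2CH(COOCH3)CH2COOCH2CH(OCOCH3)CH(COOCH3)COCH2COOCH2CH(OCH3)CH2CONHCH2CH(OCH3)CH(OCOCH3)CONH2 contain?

6

–SH on an sp³ carbon → thiol.
pendant –COOCH3: carbonyl C bonded to C and –OCH3 → ester.
–C(=O)–O–C with C on the carbonyl side → ester.
pendant –OC(=O)CH3: an acyloxy group → ester.
pendant –COOCH3: carbonyl C bonded to C and –OCH3 → ester.
–C(=O)– with carbon on both sides → ketone.
–C(=O)–O–C with C on the carbonyl side → ester.
pendant –OCH3: C–O–C with sp³ C, no adjacent C=O → ether.
–C(=O)–N– linkage → amide (the N is not an amine).
pendant –OCH3: C–O–C with sp³ C, no adjacent C=O → ether.
pendant –OC(=O)CH3: an acyloxy group → ester.
–C(=O)NH2: carbonyl C bonded to C and to N → amide (the N is not a separate amine).
Ester appears at: CH(COOCH3), CH2COOCH2, CH(OCOCH3), CH(COOCH3), CH2COOCH2, CH(OCOCH3) → 6.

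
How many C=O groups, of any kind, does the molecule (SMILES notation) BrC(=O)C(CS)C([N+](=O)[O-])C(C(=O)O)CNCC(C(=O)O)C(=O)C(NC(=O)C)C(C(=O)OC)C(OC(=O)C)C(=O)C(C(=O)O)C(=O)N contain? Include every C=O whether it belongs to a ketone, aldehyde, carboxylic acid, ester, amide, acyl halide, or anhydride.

BrCO: acyl halide, 1 C=O (running total 1).
CH(COOH): carboxylic acid, 1 C=O (running total 2).
CH(COOH): carboxylic acid, 1 C=O (running total 3).
CO: ketone, 1 C=O (running total 4).
CH(NHCOCH3): amide, 1 C=O (running total 5).
CH(COOCH3): ester, 1 C=O (running total 6).
CH(OCOCH3): ester, 1 C=O (running total 7).
CO: ketone, 1 C=O (running total 8).
CH(COOH): carboxylic acid, 1 C=O (running total 9).
CONH2: amide, 1 C=O (running total 10).

10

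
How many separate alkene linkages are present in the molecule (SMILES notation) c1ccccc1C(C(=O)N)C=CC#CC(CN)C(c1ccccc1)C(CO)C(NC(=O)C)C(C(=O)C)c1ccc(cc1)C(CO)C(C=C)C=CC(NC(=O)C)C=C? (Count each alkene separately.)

Working along the chain:
  C6H5: C6H5– phenyl ring → arene.
  CH(CONH2): pendant –CONH2: carbonyl C bonded to C and N → amide.
  CH=CH: C=C double bond → alkene.
  C≡C: C≡C triple bond → alkyne.
  CH(CH2NH2): pendant –CH2NH2: N on sp³ C, no adjacent C=O → amine.
  CH(C6H5): pendant –C6H5: benzene ring → arene.
  CH(CH2OH): pendant –CH2OH on an sp³ backbone C → alcohol.
  CH(NHCOCH3): pendant –NHC(=O)CH3: N bonded to a carbonyl → amide (not amine).
  CH(COCH3): pendant –COCH3: carbonyl C bonded to two carbons → ketone.
  C6H4: para-disubstituted benzene ring → arene.
  CH(CH2OH): pendant –CH2OH on an sp³ backbone C → alcohol.
  CH(CH=CH2): pendant –CH=CH2: C=C double bond → alkene.
  CH=CH: C=C double bond → alkene.
  CH(NHCOCH3): pendant –NHC(=O)CH3: N bonded to a carbonyl → amide (not amine).
  CH=CH2: C=C double bond → alkene.
Alkene appears at: CH=CH, CH(CH=CH2), CH=CH, CH=CH2 → 4.

4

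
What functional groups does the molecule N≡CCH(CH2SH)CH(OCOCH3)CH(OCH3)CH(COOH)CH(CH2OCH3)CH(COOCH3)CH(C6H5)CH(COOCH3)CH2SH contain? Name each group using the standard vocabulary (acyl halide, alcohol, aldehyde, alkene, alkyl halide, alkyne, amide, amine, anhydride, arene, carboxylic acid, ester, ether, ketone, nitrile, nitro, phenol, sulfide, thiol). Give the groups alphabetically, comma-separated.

Taking each segment in turn:
  N≡C: N≡C–: carbon triple-bonded to nitrogen → nitrile.
  CH(CH2SH): pendant –CH2SH → thiol.
  CH(OCOCH3): pendant –OC(=O)CH3: an acyloxy group → ester.
  CH(OCH3): pendant –OCH3: C–O–C with sp³ C, no adjacent C=O → ether.
  CH(COOH): pendant –COOH: carbonyl C bonded to C and –OH → carboxylic acid.
  CH(CH2OCH3): pendant –CH2OCH3: C–O–C linkage → ether.
  CH(COOCH3): pendant –COOCH3: carbonyl C bonded to C and –OCH3 → ester.
  CH(C6H5): pendant –C6H5: benzene ring → arene.
  CH(COOCH3): pendant –COOCH3: carbonyl C bonded to C and –OCH3 → ester.
  CH2SH: –SH on an sp³ carbon → thiol.

arene, carboxylic acid, ester, ether, nitrile, thiol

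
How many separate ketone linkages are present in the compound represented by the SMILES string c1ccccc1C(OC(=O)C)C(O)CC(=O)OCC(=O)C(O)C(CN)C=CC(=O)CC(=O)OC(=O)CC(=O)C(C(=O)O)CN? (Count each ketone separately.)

3

C6H5– phenyl ring → arene.
pendant –OC(=O)CH3: an acyloxy group → ester.
–OH on an sp³ carbon → alcohol (secondary).
–C(=O)–O–C with C on the carbonyl side → ester.
–C(=O)– with carbon on both sides → ketone.
–OH on an sp³ carbon → alcohol (secondary).
pendant –CH2NH2: N on sp³ C, no adjacent C=O → amine.
C=C double bond → alkene.
–C(=O)– with carbon on both sides → ketone.
two acyl groups sharing one oxygen, –C(=O)–O–C(=O)– → anhydride.
–C(=O)– with carbon on both sides → ketone.
pendant –COOH: carbonyl C bonded to C and –OH → carboxylic acid.
–NH2 on an sp³ carbon with no adjacent C=O → amine.
Ketone appears at: CO, CO, CO → 3.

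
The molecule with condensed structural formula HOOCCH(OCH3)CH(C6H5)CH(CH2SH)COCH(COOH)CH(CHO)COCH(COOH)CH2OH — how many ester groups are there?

0

Taking each segment in turn:
  HOOC: –COOH: carbonyl C bonded to –OH and C → carboxylic acid (the –OH is not a separate alcohol).
  CH(OCH3): pendant –OCH3: C–O–C with sp³ C, no adjacent C=O → ether.
  CH(C6H5): pendant –C6H5: benzene ring → arene.
  CH(CH2SH): pendant –CH2SH → thiol.
  CO: –C(=O)– with carbon on both sides → ketone.
  CH(COOH): pendant –COOH: carbonyl C bonded to C and –OH → carboxylic acid.
  CH(CHO): pendant –CHO: carbonyl C bonded to C and H → aldehyde.
  CO: –C(=O)– with carbon on both sides → ketone.
  CH(COOH): pendant –COOH: carbonyl C bonded to C and –OH → carboxylic acid.
  CH2OH: –OH on an sp³ carbon → alcohol.
No segment is a ester: HOOC is carboxylic acid, not ester; CH(OCH3) is ether, not ester; CO is ketone, not ester. → 0.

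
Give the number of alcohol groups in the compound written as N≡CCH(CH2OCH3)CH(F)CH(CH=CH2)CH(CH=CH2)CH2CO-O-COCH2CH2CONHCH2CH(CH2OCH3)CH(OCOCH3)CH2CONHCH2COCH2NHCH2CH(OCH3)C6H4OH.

0

N≡C–: carbon triple-bonded to nitrogen → nitrile.
pendant –CH2OCH3: C–O–C linkage → ether.
halogen on an sp³ carbon → alkyl halide.
pendant –CH=CH2: C=C double bond → alkene.
pendant –CH=CH2: C=C double bond → alkene.
two acyl groups sharing one oxygen, –C(=O)–O–C(=O)– → anhydride.
–C(=O)–N– linkage → amide (the N is not an amine).
pendant –CH2OCH3: C–O–C linkage → ether.
pendant –OC(=O)CH3: an acyloxy group → ester.
–C(=O)–N– linkage → amide (the N is not an amine).
–C(=O)– with carbon on both sides → ketone.
C–N–C with sp³ carbons and no adjacent C=O → amine (secondary).
pendant –OCH3: C–O–C with sp³ C, no adjacent C=O → ether.
–OH attached directly to an aromatic ring → phenol (not alcohol); the ring itself is an arene.
No segment is a alcohol: CH(CH2OCH3) is ether, not alcohol; CH(CH2OCH3) is ether, not alcohol; CO is ketone, not alcohol. → 0.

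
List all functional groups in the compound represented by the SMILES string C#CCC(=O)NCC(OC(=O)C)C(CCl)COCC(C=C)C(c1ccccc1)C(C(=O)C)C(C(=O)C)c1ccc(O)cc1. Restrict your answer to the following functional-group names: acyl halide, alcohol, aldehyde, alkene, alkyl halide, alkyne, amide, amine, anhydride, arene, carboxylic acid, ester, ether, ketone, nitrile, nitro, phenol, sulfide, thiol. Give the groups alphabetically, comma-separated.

alkene, alkyl halide, alkyne, amide, arene, ester, ether, ketone, phenol

C≡C triple bond → alkyne.
–C(=O)–N– linkage → amide (the N is not an amine).
pendant –OC(=O)CH3: an acyloxy group → ester.
pendant –CH2X: halogen on sp³ carbon → alkyl halide.
C–O–C with sp³ carbons on both sides and no adjacent C=O → ether.
pendant –CH=CH2: C=C double bond → alkene.
pendant –C6H5: benzene ring → arene.
pendant –COCH3: carbonyl C bonded to two carbons → ketone.
pendant –COCH3: carbonyl C bonded to two carbons → ketone.
–OH attached directly to an aromatic ring → phenol (not alcohol); the ring itself is an arene.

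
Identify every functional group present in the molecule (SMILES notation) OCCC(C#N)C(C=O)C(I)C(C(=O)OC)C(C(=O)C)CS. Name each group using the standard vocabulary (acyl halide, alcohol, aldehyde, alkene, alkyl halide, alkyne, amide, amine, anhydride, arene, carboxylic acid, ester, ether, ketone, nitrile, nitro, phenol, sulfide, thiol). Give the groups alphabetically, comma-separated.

alcohol, aldehyde, alkyl halide, ester, ketone, nitrile, thiol

Working along the chain:
  HOCH2: HO– on an sp³ carbon → alcohol.
  CH(CN): pendant –C≡N: nitrile.
  CH(CHO): pendant –CHO: carbonyl C bonded to C and H → aldehyde.
  CH(I): halogen on an sp³ carbon → alkyl halide.
  CH(COOCH3): pendant –COOCH3: carbonyl C bonded to C and –OCH3 → ester.
  CH(COCH3): pendant –COCH3: carbonyl C bonded to two carbons → ketone.
  CH2SH: –SH on an sp³ carbon → thiol.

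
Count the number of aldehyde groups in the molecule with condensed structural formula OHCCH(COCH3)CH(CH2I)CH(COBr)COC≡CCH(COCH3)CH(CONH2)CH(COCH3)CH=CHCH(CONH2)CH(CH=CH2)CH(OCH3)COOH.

Taking each segment in turn:
  OHC: terminal –CHO: carbonyl C bonded to H and C → aldehyde.
  CH(COCH3): pendant –COCH3: carbonyl C bonded to two carbons → ketone.
  CH(CH2I): pendant –CH2X: halogen on sp³ carbon → alkyl halide.
  CH(COBr): pendant –C(=O)X: carbonyl C bonded to C and halogen → acyl halide.
  CO: –C(=O)– with carbon on both sides → ketone.
  C≡C: C≡C triple bond → alkyne.
  CH(COCH3): pendant –COCH3: carbonyl C bonded to two carbons → ketone.
  CH(CONH2): pendant –CONH2: carbonyl C bonded to C and N → amide.
  CH(COCH3): pendant –COCH3: carbonyl C bonded to two carbons → ketone.
  CH=CH: C=C double bond → alkene.
  CH(CONH2): pendant –CONH2: carbonyl C bonded to C and N → amide.
  CH(CH=CH2): pendant –CH=CH2: C=C double bond → alkene.
  CH(OCH3): pendant –OCH3: C–O–C with sp³ C, no adjacent C=O → ether.
  COOH: –COOH: carbonyl C bonded to –OH and C → carboxylic acid (the –OH is not a separate alcohol).
Aldehyde appears at: OHC → 1.

1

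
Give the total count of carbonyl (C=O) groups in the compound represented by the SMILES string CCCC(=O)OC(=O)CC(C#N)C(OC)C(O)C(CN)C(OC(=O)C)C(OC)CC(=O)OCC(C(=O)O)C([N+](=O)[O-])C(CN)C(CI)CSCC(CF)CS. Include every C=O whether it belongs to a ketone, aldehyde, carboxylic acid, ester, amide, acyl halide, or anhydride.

5

CH2CO-O-COCH2: anhydride, 2 C=O (running total 2).
CH(OCOCH3): ester, 1 C=O (running total 3).
CH2COOCH2: ester, 1 C=O (running total 4).
CH(COOH): carboxylic acid, 1 C=O (running total 5).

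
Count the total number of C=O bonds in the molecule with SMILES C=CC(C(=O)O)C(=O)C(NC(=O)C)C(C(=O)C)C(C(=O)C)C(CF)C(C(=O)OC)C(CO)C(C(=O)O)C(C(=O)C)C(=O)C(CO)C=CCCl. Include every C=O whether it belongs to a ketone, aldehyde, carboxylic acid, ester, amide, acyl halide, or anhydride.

9

CH(COOH): carboxylic acid, 1 C=O (running total 1).
CO: ketone, 1 C=O (running total 2).
CH(NHCOCH3): amide, 1 C=O (running total 3).
CH(COCH3): ketone, 1 C=O (running total 4).
CH(COCH3): ketone, 1 C=O (running total 5).
CH(COOCH3): ester, 1 C=O (running total 6).
CH(COOH): carboxylic acid, 1 C=O (running total 7).
CH(COCH3): ketone, 1 C=O (running total 8).
CO: ketone, 1 C=O (running total 9).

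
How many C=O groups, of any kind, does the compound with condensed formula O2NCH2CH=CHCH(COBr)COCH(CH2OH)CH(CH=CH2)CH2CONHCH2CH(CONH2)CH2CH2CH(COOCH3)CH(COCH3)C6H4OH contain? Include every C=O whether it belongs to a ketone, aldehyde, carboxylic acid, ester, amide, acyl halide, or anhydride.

6

CH(COBr): acyl halide, 1 C=O (running total 1).
CO: ketone, 1 C=O (running total 2).
CH2CONHCH2: amide, 1 C=O (running total 3).
CH(CONH2): amide, 1 C=O (running total 4).
CH(COOCH3): ester, 1 C=O (running total 5).
CH(COCH3): ketone, 1 C=O (running total 6).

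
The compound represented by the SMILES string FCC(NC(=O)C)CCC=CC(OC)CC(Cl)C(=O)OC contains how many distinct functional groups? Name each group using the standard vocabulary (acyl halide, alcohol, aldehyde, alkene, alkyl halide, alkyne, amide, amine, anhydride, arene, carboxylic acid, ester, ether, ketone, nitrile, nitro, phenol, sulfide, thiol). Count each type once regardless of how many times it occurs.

5

Working along the chain:
  FCH2: halogen on an sp³ carbon → alkyl halide.
  CH(NHCOCH3): pendant –NHC(=O)CH3: N bonded to a carbonyl → amide (not amine).
  CH=CH: C=C double bond → alkene.
  CH(OCH3): pendant –OCH3: C–O–C with sp³ C, no adjacent C=O → ether.
  CH(Cl): halogen on an sp³ carbon → alkyl halide.
  COOCH3: –C(=O)OCH3: carbonyl C bonded to C and to –OCH3 → ester (not ketone + ether).
Distinct types present: alkene, alkyl halide, amide, ester, ether.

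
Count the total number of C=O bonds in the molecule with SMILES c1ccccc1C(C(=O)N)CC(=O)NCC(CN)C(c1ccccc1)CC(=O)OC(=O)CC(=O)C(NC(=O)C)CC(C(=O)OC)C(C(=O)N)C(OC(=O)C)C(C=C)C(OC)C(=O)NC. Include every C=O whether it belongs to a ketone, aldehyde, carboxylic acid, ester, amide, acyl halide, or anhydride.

10

CH(CONH2): amide, 1 C=O (running total 1).
CH2CONHCH2: amide, 1 C=O (running total 2).
CH2CO-O-COCH2: anhydride, 2 C=O (running total 4).
CO: ketone, 1 C=O (running total 5).
CH(NHCOCH3): amide, 1 C=O (running total 6).
CH(COOCH3): ester, 1 C=O (running total 7).
CH(CONH2): amide, 1 C=O (running total 8).
CH(OCOCH3): ester, 1 C=O (running total 9).
CONHCH3: amide, 1 C=O (running total 10).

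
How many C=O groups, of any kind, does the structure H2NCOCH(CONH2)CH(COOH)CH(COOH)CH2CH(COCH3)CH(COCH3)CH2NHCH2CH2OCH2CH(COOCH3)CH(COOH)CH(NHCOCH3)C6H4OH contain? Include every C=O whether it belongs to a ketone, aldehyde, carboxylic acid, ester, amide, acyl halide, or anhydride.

H2NCO: amide, 1 C=O (running total 1).
CH(CONH2): amide, 1 C=O (running total 2).
CH(COOH): carboxylic acid, 1 C=O (running total 3).
CH(COOH): carboxylic acid, 1 C=O (running total 4).
CH(COCH3): ketone, 1 C=O (running total 5).
CH(COCH3): ketone, 1 C=O (running total 6).
CH(COOCH3): ester, 1 C=O (running total 7).
CH(COOH): carboxylic acid, 1 C=O (running total 8).
CH(NHCOCH3): amide, 1 C=O (running total 9).

9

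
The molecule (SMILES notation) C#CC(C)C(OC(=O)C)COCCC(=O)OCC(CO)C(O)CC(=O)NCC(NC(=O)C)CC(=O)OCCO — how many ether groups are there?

Taking each segment in turn:
  HC≡C: C≡C triple bond → alkyne.
  CH(OCOCH3): pendant –OC(=O)CH3: an acyloxy group → ester.
  CH2OCH2: C–O–C with sp³ carbons on both sides and no adjacent C=O → ether.
  CH2COOCH2: –C(=O)–O–C with C on the carbonyl side → ester.
  CH(CH2OH): pendant –CH2OH on an sp³ backbone C → alcohol.
  CH(OH): –OH on an sp³ carbon → alcohol (secondary).
  CH2CONHCH2: –C(=O)–N– linkage → amide (the N is not an amine).
  CH(NHCOCH3): pendant –NHC(=O)CH3: N bonded to a carbonyl → amide (not amine).
  CH2COOCH2: –C(=O)–O–C with C on the carbonyl side → ester.
  CH2OH: –OH on an sp³ carbon → alcohol.
Ether appears at: CH2OCH2 → 1.

1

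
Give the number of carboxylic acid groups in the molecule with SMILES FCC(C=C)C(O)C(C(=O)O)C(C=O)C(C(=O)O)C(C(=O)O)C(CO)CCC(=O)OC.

Taking each segment in turn:
  FCH2: halogen on an sp³ carbon → alkyl halide.
  CH(CH=CH2): pendant –CH=CH2: C=C double bond → alkene.
  CH(OH): –OH on an sp³ carbon → alcohol (secondary).
  CH(COOH): pendant –COOH: carbonyl C bonded to C and –OH → carboxylic acid.
  CH(CHO): pendant –CHO: carbonyl C bonded to C and H → aldehyde.
  CH(COOH): pendant –COOH: carbonyl C bonded to C and –OH → carboxylic acid.
  CH(COOH): pendant –COOH: carbonyl C bonded to C and –OH → carboxylic acid.
  CH(CH2OH): pendant –CH2OH on an sp³ backbone C → alcohol.
  COOCH3: –C(=O)OCH3: carbonyl C bonded to C and to –OCH3 → ester (not ketone + ether).
Carboxylic acid appears at: CH(COOH), CH(COOH), CH(COOH) → 3.

3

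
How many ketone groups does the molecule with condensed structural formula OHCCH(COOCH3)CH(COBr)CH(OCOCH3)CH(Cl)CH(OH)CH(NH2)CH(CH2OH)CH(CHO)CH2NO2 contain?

terminal –CHO: carbonyl C bonded to H and C → aldehyde.
pendant –COOCH3: carbonyl C bonded to C and –OCH3 → ester.
pendant –C(=O)X: carbonyl C bonded to C and halogen → acyl halide.
pendant –OC(=O)CH3: an acyloxy group → ester.
halogen on an sp³ carbon → alkyl halide.
–OH on an sp³ carbon → alcohol (secondary).
–NH2 on an sp³ carbon with no adjacent C=O → amine.
pendant –CH2OH on an sp³ backbone C → alcohol.
pendant –CHO: carbonyl C bonded to C and H → aldehyde.
–NO2 on carbon → nitro group.
No segment is a ketone: OHC is aldehyde, not ketone; CH(COOCH3) is ester, not ketone; CH(COBr) is acyl halide, not ketone. → 0.

0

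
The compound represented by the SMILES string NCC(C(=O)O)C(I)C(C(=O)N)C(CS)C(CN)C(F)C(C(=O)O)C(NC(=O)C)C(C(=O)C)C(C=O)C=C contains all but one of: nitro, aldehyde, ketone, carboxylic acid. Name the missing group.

nitro

ketone: present (CH(COCH3) — pendant –COCH3: carbonyl C bonded to two carbons → ketone).
carboxylic acid: present (CH(COOH) — pendant –COOH: carbonyl C bonded to C and –OH → carboxylic acid).
aldehyde: present (CH(CHO) — pendant –CHO: carbonyl C bonded to C and H → aldehyde).
nitro: no segment matches this pattern.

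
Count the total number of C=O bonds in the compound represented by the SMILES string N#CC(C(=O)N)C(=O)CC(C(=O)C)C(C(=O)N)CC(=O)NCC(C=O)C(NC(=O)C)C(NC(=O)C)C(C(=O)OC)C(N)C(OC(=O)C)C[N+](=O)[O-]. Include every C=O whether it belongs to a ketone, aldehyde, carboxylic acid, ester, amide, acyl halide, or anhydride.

CH(CONH2): amide, 1 C=O (running total 1).
CO: ketone, 1 C=O (running total 2).
CH(COCH3): ketone, 1 C=O (running total 3).
CH(CONH2): amide, 1 C=O (running total 4).
CH2CONHCH2: amide, 1 C=O (running total 5).
CH(CHO): aldehyde, 1 C=O (running total 6).
CH(NHCOCH3): amide, 1 C=O (running total 7).
CH(NHCOCH3): amide, 1 C=O (running total 8).
CH(COOCH3): ester, 1 C=O (running total 9).
CH(OCOCH3): ester, 1 C=O (running total 10).

10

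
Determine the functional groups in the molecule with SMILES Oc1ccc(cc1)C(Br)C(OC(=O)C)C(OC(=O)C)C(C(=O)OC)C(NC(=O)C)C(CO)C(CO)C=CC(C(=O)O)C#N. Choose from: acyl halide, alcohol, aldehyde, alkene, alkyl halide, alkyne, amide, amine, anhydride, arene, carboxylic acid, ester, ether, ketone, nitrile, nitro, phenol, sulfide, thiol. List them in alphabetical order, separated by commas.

alcohol, alkene, alkyl halide, amide, arene, carboxylic acid, ester, nitrile, phenol

Reading the structure from left to right:
  HOC6H4: –OH attached directly to an aromatic ring → phenol (not alcohol); the ring itself is an arene.
  CH(Br): halogen on an sp³ carbon → alkyl halide.
  CH(OCOCH3): pendant –OC(=O)CH3: an acyloxy group → ester.
  CH(OCOCH3): pendant –OC(=O)CH3: an acyloxy group → ester.
  CH(COOCH3): pendant –COOCH3: carbonyl C bonded to C and –OCH3 → ester.
  CH(NHCOCH3): pendant –NHC(=O)CH3: N bonded to a carbonyl → amide (not amine).
  CH(CH2OH): pendant –CH2OH on an sp³ backbone C → alcohol.
  CH(CH2OH): pendant –CH2OH on an sp³ backbone C → alcohol.
  CH=CH: C=C double bond → alkene.
  CH(COOH): pendant –COOH: carbonyl C bonded to C and –OH → carboxylic acid.
  CN: –C≡N: carbon triple-bonded to nitrogen → nitrile.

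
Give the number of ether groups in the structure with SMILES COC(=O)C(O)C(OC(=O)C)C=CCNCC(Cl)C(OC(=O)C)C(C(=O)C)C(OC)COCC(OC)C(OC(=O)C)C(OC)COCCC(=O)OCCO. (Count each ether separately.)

Reading the structure from left to right:
  CH3OOC: CH3O–C(=O)–: carbonyl C bonded to C and to –OCH3 → ester (not ketone + ether).
  CH(OH): –OH on an sp³ carbon → alcohol (secondary).
  CH(OCOCH3): pendant –OC(=O)CH3: an acyloxy group → ester.
  CH=CH: C=C double bond → alkene.
  CH2NHCH2: C–N–C with sp³ carbons and no adjacent C=O → amine (secondary).
  CH(Cl): halogen on an sp³ carbon → alkyl halide.
  CH(OCOCH3): pendant –OC(=O)CH3: an acyloxy group → ester.
  CH(COCH3): pendant –COCH3: carbonyl C bonded to two carbons → ketone.
  CH(OCH3): pendant –OCH3: C–O–C with sp³ C, no adjacent C=O → ether.
  CH2OCH2: C–O–C with sp³ carbons on both sides and no adjacent C=O → ether.
  CH(OCH3): pendant –OCH3: C–O–C with sp³ C, no adjacent C=O → ether.
  CH(OCOCH3): pendant –OC(=O)CH3: an acyloxy group → ester.
  CH(OCH3): pendant –OCH3: C–O–C with sp³ C, no adjacent C=O → ether.
  CH2OCH2: C–O–C with sp³ carbons on both sides and no adjacent C=O → ether.
  CH2COOCH2: –C(=O)–O–C with C on the carbonyl side → ester.
  CH2OH: –OH on an sp³ carbon → alcohol.
Ether appears at: CH(OCH3), CH2OCH2, CH(OCH3), CH(OCH3), CH2OCH2 → 5.

5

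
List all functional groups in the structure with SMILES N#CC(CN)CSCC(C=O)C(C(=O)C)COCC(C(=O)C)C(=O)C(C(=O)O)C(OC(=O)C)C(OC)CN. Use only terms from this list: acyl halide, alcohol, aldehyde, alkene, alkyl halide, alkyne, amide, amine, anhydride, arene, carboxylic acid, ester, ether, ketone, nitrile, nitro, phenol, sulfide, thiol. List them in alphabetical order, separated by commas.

aldehyde, amine, carboxylic acid, ester, ether, ketone, nitrile, sulfide

Reading the structure from left to right:
  N≡C: N≡C–: carbon triple-bonded to nitrogen → nitrile.
  CH(CH2NH2): pendant –CH2NH2: N on sp³ C, no adjacent C=O → amine.
  CH2SCH2: C–S–C linkage → sulfide (thioether).
  CH(CHO): pendant –CHO: carbonyl C bonded to C and H → aldehyde.
  CH(COCH3): pendant –COCH3: carbonyl C bonded to two carbons → ketone.
  CH2OCH2: C–O–C with sp³ carbons on both sides and no adjacent C=O → ether.
  CH(COCH3): pendant –COCH3: carbonyl C bonded to two carbons → ketone.
  CO: –C(=O)– with carbon on both sides → ketone.
  CH(COOH): pendant –COOH: carbonyl C bonded to C and –OH → carboxylic acid.
  CH(OCOCH3): pendant –OC(=O)CH3: an acyloxy group → ester.
  CH(OCH3): pendant –OCH3: C–O–C with sp³ C, no adjacent C=O → ether.
  CH2NH2: –NH2 on an sp³ carbon with no adjacent C=O → amine.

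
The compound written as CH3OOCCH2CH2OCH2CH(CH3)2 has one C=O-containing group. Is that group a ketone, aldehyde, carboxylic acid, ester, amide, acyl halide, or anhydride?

The carbonyl is in the CH3OOC segment: CH3O–C(=O)–: carbonyl C bonded to C and to –OCH3 → ester (not ketone + ether).

ester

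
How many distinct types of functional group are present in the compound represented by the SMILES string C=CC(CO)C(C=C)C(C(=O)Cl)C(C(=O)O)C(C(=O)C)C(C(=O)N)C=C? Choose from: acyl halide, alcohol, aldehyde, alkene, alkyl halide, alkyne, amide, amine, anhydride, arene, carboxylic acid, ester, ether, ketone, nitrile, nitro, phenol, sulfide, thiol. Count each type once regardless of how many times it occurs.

6

C=C double bond → alkene.
pendant –CH2OH on an sp³ backbone C → alcohol.
pendant –CH=CH2: C=C double bond → alkene.
pendant –C(=O)X: carbonyl C bonded to C and halogen → acyl halide.
pendant –COOH: carbonyl C bonded to C and –OH → carboxylic acid.
pendant –COCH3: carbonyl C bonded to two carbons → ketone.
pendant –CONH2: carbonyl C bonded to C and N → amide.
C=C double bond → alkene.
Distinct types present: acyl halide, alcohol, alkene, amide, carboxylic acid, ketone.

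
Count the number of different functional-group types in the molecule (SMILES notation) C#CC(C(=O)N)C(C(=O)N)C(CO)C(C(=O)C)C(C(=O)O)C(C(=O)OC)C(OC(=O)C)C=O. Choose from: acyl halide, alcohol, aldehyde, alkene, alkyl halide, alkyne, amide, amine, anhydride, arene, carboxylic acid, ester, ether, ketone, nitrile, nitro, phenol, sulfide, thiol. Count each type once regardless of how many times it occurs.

7

Reading the structure from left to right:
  HC≡C: C≡C triple bond → alkyne.
  CH(CONH2): pendant –CONH2: carbonyl C bonded to C and N → amide.
  CH(CONH2): pendant –CONH2: carbonyl C bonded to C and N → amide.
  CH(CH2OH): pendant –CH2OH on an sp³ backbone C → alcohol.
  CH(COCH3): pendant –COCH3: carbonyl C bonded to two carbons → ketone.
  CH(COOH): pendant –COOH: carbonyl C bonded to C and –OH → carboxylic acid.
  CH(COOCH3): pendant –COOCH3: carbonyl C bonded to C and –OCH3 → ester.
  CH(OCOCH3): pendant –OC(=O)CH3: an acyloxy group → ester.
  CHO: terminal –CHO: carbonyl C bonded to H and C → aldehyde.
Distinct types present: alcohol, aldehyde, alkyne, amide, carboxylic acid, ester, ketone.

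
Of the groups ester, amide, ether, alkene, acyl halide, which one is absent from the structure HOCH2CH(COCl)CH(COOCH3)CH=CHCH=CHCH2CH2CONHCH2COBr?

acyl halide: present (CH(COCl) — pendant –C(=O)X: carbonyl C bonded to C and halogen → acyl halide).
amide: present (CH2CONHCH2 — –C(=O)–N– linkage → amide (the N is not an amine)).
ester: present (CH(COOCH3) — pendant –COOCH3: carbonyl C bonded to C and –OCH3 → ester).
alkene: present (CH=CH — C=C double bond → alkene).
ether: absent. In CH(COOCH3), the C–O–C oxygen is adjacent to a C=O, so it belongs to an ester, not an ether.

ether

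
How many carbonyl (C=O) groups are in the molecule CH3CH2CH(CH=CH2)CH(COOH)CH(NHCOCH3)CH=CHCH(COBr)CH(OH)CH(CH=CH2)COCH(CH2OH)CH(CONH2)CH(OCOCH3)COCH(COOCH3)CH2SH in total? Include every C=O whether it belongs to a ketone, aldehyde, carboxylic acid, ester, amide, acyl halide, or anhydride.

CH(COOH): carboxylic acid, 1 C=O (running total 1).
CH(NHCOCH3): amide, 1 C=O (running total 2).
CH(COBr): acyl halide, 1 C=O (running total 3).
CO: ketone, 1 C=O (running total 4).
CH(CONH2): amide, 1 C=O (running total 5).
CH(OCOCH3): ester, 1 C=O (running total 6).
CO: ketone, 1 C=O (running total 7).
CH(COOCH3): ester, 1 C=O (running total 8).

8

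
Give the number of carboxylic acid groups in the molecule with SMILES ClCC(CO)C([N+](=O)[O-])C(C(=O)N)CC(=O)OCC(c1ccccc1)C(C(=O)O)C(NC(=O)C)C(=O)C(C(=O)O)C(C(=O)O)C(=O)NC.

3

halogen on an sp³ carbon → alkyl halide.
pendant –CH2OH on an sp³ backbone C → alcohol.
–NO2 on an sp³ carbon → nitro (the N=O is not a carbonyl).
pendant –CONH2: carbonyl C bonded to C and N → amide.
–C(=O)–O–C with C on the carbonyl side → ester.
pendant –C6H5: benzene ring → arene.
pendant –COOH: carbonyl C bonded to C and –OH → carboxylic acid.
pendant –NHC(=O)CH3: N bonded to a carbonyl → amide (not amine).
–C(=O)– with carbon on both sides → ketone.
pendant –COOH: carbonyl C bonded to C and –OH → carboxylic acid.
pendant –COOH: carbonyl C bonded to C and –OH → carboxylic acid.
–C(=O)NHCH3: carbonyl C bonded to C and to N → amide (the N is not an amine).
Carboxylic acid appears at: CH(COOH), CH(COOH), CH(COOH) → 3.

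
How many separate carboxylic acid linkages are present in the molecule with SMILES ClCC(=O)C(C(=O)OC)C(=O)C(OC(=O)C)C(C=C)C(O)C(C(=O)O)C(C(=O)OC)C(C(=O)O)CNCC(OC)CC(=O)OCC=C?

halogen on an sp³ carbon → alkyl halide.
–C(=O)– with carbon on both sides → ketone.
pendant –COOCH3: carbonyl C bonded to C and –OCH3 → ester.
–C(=O)– with carbon on both sides → ketone.
pendant –OC(=O)CH3: an acyloxy group → ester.
pendant –CH=CH2: C=C double bond → alkene.
–OH on an sp³ carbon → alcohol (secondary).
pendant –COOH: carbonyl C bonded to C and –OH → carboxylic acid.
pendant –COOCH3: carbonyl C bonded to C and –OCH3 → ester.
pendant –COOH: carbonyl C bonded to C and –OH → carboxylic acid.
C–N–C with sp³ carbons and no adjacent C=O → amine (secondary).
pendant –OCH3: C–O–C with sp³ C, no adjacent C=O → ether.
–C(=O)–O–C with C on the carbonyl side → ester.
C=C double bond → alkene.
Carboxylic acid appears at: CH(COOH), CH(COOH) → 2.

2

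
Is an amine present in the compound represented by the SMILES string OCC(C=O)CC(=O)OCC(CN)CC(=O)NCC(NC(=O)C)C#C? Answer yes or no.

yes

Working along the chain:
  HOCH2: HO– on an sp³ carbon → alcohol.
  CH(CHO): pendant –CHO: carbonyl C bonded to C and H → aldehyde.
  CH2COOCH2: –C(=O)–O–C with C on the carbonyl side → ester.
  CH(CH2NH2): pendant –CH2NH2: N on sp³ C, no adjacent C=O → amine.
  CH2CONHCH2: –C(=O)–N– linkage → amide (the N is not an amine).
  CH(NHCOCH3): pendant –NHC(=O)CH3: N bonded to a carbonyl → amide (not amine).
  C≡CH: C≡C triple bond → alkyne.
The CH(CH2NH2) segment supplies the amine: pendant –CH2NH2: N on sp³ C, no adjacent C=O → amine.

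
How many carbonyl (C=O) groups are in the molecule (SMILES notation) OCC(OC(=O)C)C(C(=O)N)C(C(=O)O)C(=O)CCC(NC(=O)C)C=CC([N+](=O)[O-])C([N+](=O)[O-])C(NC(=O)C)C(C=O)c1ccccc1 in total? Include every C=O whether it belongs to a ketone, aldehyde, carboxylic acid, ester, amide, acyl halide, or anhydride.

CH(OCOCH3): ester, 1 C=O (running total 1).
CH(CONH2): amide, 1 C=O (running total 2).
CH(COOH): carboxylic acid, 1 C=O (running total 3).
CO: ketone, 1 C=O (running total 4).
CH(NHCOCH3): amide, 1 C=O (running total 5).
CH(NHCOCH3): amide, 1 C=O (running total 6).
CH(CHO): aldehyde, 1 C=O (running total 7).

7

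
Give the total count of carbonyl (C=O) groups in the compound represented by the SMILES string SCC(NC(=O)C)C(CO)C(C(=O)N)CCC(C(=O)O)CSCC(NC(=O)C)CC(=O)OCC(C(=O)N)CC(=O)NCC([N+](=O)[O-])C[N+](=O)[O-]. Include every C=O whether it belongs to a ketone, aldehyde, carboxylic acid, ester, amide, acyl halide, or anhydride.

CH(NHCOCH3): amide, 1 C=O (running total 1).
CH(CONH2): amide, 1 C=O (running total 2).
CH(COOH): carboxylic acid, 1 C=O (running total 3).
CH(NHCOCH3): amide, 1 C=O (running total 4).
CH2COOCH2: ester, 1 C=O (running total 5).
CH(CONH2): amide, 1 C=O (running total 6).
CH2CONHCH2: amide, 1 C=O (running total 7).

7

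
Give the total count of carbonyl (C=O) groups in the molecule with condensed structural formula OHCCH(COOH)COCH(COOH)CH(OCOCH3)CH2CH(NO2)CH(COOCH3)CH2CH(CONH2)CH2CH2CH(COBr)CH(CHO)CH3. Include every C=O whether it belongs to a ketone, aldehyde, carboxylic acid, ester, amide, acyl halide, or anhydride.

OHC: aldehyde, 1 C=O (running total 1).
CH(COOH): carboxylic acid, 1 C=O (running total 2).
CO: ketone, 1 C=O (running total 3).
CH(COOH): carboxylic acid, 1 C=O (running total 4).
CH(OCOCH3): ester, 1 C=O (running total 5).
CH(COOCH3): ester, 1 C=O (running total 6).
CH(CONH2): amide, 1 C=O (running total 7).
CH(COBr): acyl halide, 1 C=O (running total 8).
CH(CHO): aldehyde, 1 C=O (running total 9).

9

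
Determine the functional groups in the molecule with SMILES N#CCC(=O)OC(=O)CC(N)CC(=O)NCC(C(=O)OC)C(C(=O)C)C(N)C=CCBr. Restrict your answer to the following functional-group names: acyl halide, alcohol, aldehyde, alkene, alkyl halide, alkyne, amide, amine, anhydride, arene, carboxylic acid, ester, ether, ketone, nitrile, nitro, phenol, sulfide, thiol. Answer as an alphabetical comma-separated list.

Reading the structure from left to right:
  N≡C: N≡C–: carbon triple-bonded to nitrogen → nitrile.
  CH2CO-O-COCH2: two acyl groups sharing one oxygen, –C(=O)–O–C(=O)– → anhydride.
  CH(NH2): –NH2 on an sp³ carbon with no adjacent C=O → amine.
  CH2CONHCH2: –C(=O)–N– linkage → amide (the N is not an amine).
  CH(COOCH3): pendant –COOCH3: carbonyl C bonded to C and –OCH3 → ester.
  CH(COCH3): pendant –COCH3: carbonyl C bonded to two carbons → ketone.
  CH(NH2): –NH2 on an sp³ carbon with no adjacent C=O → amine.
  CH=CH: C=C double bond → alkene.
  CH2Br: halogen on an sp³ carbon → alkyl halide.

alkene, alkyl halide, amide, amine, anhydride, ester, ketone, nitrile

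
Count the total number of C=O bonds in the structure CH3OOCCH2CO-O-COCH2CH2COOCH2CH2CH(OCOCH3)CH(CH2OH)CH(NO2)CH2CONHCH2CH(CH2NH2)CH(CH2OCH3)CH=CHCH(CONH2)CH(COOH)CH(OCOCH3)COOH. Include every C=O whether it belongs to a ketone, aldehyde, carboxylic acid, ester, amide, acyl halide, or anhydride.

10

CH3OOC: ester, 1 C=O (running total 1).
CH2CO-O-COCH2: anhydride, 2 C=O (running total 3).
CH2COOCH2: ester, 1 C=O (running total 4).
CH(OCOCH3): ester, 1 C=O (running total 5).
CH2CONHCH2: amide, 1 C=O (running total 6).
CH(CONH2): amide, 1 C=O (running total 7).
CH(COOH): carboxylic acid, 1 C=O (running total 8).
CH(OCOCH3): ester, 1 C=O (running total 9).
COOH: carboxylic acid, 1 C=O (running total 10).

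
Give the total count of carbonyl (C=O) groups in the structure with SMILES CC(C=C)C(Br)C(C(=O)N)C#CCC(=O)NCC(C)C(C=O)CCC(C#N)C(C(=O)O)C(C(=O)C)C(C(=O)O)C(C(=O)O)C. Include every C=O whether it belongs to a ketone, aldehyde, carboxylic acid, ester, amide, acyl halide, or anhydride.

CH(CONH2): amide, 1 C=O (running total 1).
CH2CONHCH2: amide, 1 C=O (running total 2).
CH(CHO): aldehyde, 1 C=O (running total 3).
CH(COOH): carboxylic acid, 1 C=O (running total 4).
CH(COCH3): ketone, 1 C=O (running total 5).
CH(COOH): carboxylic acid, 1 C=O (running total 6).
CH(COOH): carboxylic acid, 1 C=O (running total 7).

7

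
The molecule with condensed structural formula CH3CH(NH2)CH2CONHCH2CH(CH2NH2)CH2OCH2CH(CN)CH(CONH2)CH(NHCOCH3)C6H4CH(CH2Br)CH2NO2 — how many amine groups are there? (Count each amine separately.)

2

–NH2 on an sp³ carbon with no adjacent C=O → amine.
–C(=O)–N– linkage → amide (the N is not an amine).
pendant –CH2NH2: N on sp³ C, no adjacent C=O → amine.
C–O–C with sp³ carbons on both sides and no adjacent C=O → ether.
pendant –C≡N: nitrile.
pendant –CONH2: carbonyl C bonded to C and N → amide.
pendant –NHC(=O)CH3: N bonded to a carbonyl → amide (not amine).
para-disubstituted benzene ring → arene.
pendant –CH2X: halogen on sp³ carbon → alkyl halide.
–NO2 on carbon → nitro group.
Amine appears at: CH(NH2), CH(CH2NH2) → 2.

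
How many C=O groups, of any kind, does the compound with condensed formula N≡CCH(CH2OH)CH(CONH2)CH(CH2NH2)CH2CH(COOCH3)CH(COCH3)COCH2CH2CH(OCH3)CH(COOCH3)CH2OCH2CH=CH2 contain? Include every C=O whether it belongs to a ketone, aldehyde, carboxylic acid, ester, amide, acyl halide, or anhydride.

5

CH(CONH2): amide, 1 C=O (running total 1).
CH(COOCH3): ester, 1 C=O (running total 2).
CH(COCH3): ketone, 1 C=O (running total 3).
CO: ketone, 1 C=O (running total 4).
CH(COOCH3): ester, 1 C=O (running total 5).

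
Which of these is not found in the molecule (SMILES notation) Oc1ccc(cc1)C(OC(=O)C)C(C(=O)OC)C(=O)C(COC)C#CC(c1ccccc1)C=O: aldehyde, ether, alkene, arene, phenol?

alkene

ether: present (CH(CH2OCH3) — pendant –CH2OCH3: C–O–C linkage → ether).
arene: present (HOC6H4 — –OH attached directly to an aromatic ring → phenol (not alcohol); the ring itself is an arene).
phenol: present (HOC6H4 — –OH attached directly to an aromatic ring → phenol (not alcohol); the ring itself is an arene).
aldehyde: present (CHO — terminal –CHO: carbonyl C bonded to H and C → aldehyde).
alkene: absent. In each of HOC6H4 and CH(C6H5), the C=C units are part of an aromatic ring, which is an arene, not an isolated alkene.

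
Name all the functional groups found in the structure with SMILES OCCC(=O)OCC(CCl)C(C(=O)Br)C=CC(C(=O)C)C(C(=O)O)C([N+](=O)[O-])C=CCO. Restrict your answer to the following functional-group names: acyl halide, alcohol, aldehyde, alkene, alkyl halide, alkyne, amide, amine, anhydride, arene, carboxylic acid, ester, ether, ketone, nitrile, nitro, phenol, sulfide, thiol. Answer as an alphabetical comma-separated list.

Taking each segment in turn:
  HOCH2: HO– on an sp³ carbon → alcohol.
  CH2COOCH2: –C(=O)–O–C with C on the carbonyl side → ester.
  CH(CH2Cl): pendant –CH2X: halogen on sp³ carbon → alkyl halide.
  CH(COBr): pendant –C(=O)X: carbonyl C bonded to C and halogen → acyl halide.
  CH=CH: C=C double bond → alkene.
  CH(COCH3): pendant –COCH3: carbonyl C bonded to two carbons → ketone.
  CH(COOH): pendant –COOH: carbonyl C bonded to C and –OH → carboxylic acid.
  CH(NO2): –NO2 on an sp³ carbon → nitro (the N=O is not a carbonyl).
  CH=CH: C=C double bond → alkene.
  CH2OH: –OH on an sp³ carbon → alcohol.

acyl halide, alcohol, alkene, alkyl halide, carboxylic acid, ester, ketone, nitro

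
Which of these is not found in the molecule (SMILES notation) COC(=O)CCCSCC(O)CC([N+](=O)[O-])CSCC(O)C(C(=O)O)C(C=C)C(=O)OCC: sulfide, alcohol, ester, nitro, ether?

ester: present (CH3OOC — CH3O–C(=O)–: carbonyl C bonded to C and to –OCH3 → ester (not ketone + ether)).
nitro: present (CH(NO2) — –NO2 on an sp³ carbon → nitro (the N=O is not a carbonyl)).
alcohol: present (CH(OH) — –OH on an sp³ carbon → alcohol (secondary)).
sulfide: present (CH2SCH2 — C–S–C linkage → sulfide (thioether)).
ether: absent. In each of CH3OOC and COOCH2CH3, the C–O–C oxygen is adjacent to a C=O, so it belongs to an ester, not an ether.

ether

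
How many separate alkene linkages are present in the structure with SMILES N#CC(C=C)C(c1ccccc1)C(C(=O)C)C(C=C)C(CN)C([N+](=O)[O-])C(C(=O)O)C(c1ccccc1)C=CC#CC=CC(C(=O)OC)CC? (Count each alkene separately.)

4

Working along the chain:
  N≡C: N≡C–: carbon triple-bonded to nitrogen → nitrile.
  CH(CH=CH2): pendant –CH=CH2: C=C double bond → alkene.
  CH(C6H5): pendant –C6H5: benzene ring → arene.
  CH(COCH3): pendant –COCH3: carbonyl C bonded to two carbons → ketone.
  CH(CH=CH2): pendant –CH=CH2: C=C double bond → alkene.
  CH(CH2NH2): pendant –CH2NH2: N on sp³ C, no adjacent C=O → amine.
  CH(NO2): –NO2 on an sp³ carbon → nitro (the N=O is not a carbonyl).
  CH(COOH): pendant –COOH: carbonyl C bonded to C and –OH → carboxylic acid.
  CH(C6H5): pendant –C6H5: benzene ring → arene.
  CH=CH: C=C double bond → alkene.
  C≡C: C≡C triple bond → alkyne.
  CH=CH: C=C double bond → alkene.
  CH(COOCH3): pendant –COOCH3: carbonyl C bonded to C and –OCH3 → ester.
Alkene appears at: CH(CH=CH2), CH(CH=CH2), CH=CH, CH=CH → 4.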